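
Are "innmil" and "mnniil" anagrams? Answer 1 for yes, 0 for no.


Strings: "innmil", "mnniil"
Sorted first:  iilmnn
Sorted second: iilmnn
Sorted forms match => anagrams

1


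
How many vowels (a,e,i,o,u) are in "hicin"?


Input: hicin
Checking each character:
  'h' at position 0: consonant
  'i' at position 1: vowel (running total: 1)
  'c' at position 2: consonant
  'i' at position 3: vowel (running total: 2)
  'n' at position 4: consonant
Total vowels: 2

2


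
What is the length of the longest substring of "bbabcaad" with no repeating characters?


Input: "bbabcaad"
Sliding window (track last position of each char):
  Position 0 ('b'): window [0,0] length 1 -- new best
  Position 1 ('b'): repeat (last at 0), move window start to 1
  Position 1 ('b'): window [1,1] length 1
  Position 2 ('a'): window [1,2] length 2 -- new best
  Position 3 ('b'): repeat (last at 1), move window start to 2
  Position 3 ('b'): window [2,3] length 2
  Position 4 ('c'): window [2,4] length 3 -- new best
  Position 5 ('a'): repeat (last at 2), move window start to 3
  Position 5 ('a'): window [3,5] length 3
  Position 6 ('a'): repeat (last at 5), move window start to 6
  Position 6 ('a'): window [6,6] length 1
  Position 7 ('d'): window [6,7] length 2
Longest substring with no repeats: "abc" with length 3

3


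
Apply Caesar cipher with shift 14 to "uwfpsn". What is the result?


Caesar cipher: shift "uwfpsn" by 14
  'u' (pos 20) + 14 = pos 8 = 'i'
  'w' (pos 22) + 14 = pos 10 = 'k'
  'f' (pos 5) + 14 = pos 19 = 't'
  'p' (pos 15) + 14 = pos 3 = 'd'
  's' (pos 18) + 14 = pos 6 = 'g'
  'n' (pos 13) + 14 = pos 1 = 'b'
Result: iktdgb

iktdgb


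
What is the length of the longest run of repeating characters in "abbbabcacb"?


Input: "abbbabcacb"
Scanning for longest run:
  Position 1 ('b'): new char, reset run to 1
  Position 2 ('b'): continues run of 'b', length=2
  Position 3 ('b'): continues run of 'b', length=3
  Position 4 ('a'): new char, reset run to 1
  Position 5 ('b'): new char, reset run to 1
  Position 6 ('c'): new char, reset run to 1
  Position 7 ('a'): new char, reset run to 1
  Position 8 ('c'): new char, reset run to 1
  Position 9 ('b'): new char, reset run to 1
Longest run: 'b' with length 3

3


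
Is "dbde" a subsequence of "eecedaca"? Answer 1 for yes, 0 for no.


Check if "dbde" is a subsequence of "eecedaca"
Greedy scan:
  Position 0 ('e'): no match needed
  Position 1 ('e'): no match needed
  Position 2 ('c'): no match needed
  Position 3 ('e'): no match needed
  Position 4 ('d'): matches sub[0] = 'd'
  Position 5 ('a'): no match needed
  Position 6 ('c'): no match needed
  Position 7 ('a'): no match needed
Only matched 1/4 characters => not a subsequence

0


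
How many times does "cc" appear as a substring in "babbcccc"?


Searching for "cc" in "babbcccc"
Scanning each position:
  Position 0: "ba" => no
  Position 1: "ab" => no
  Position 2: "bb" => no
  Position 3: "bc" => no
  Position 4: "cc" => MATCH
  Position 5: "cc" => MATCH
  Position 6: "cc" => MATCH
Total occurrences: 3

3


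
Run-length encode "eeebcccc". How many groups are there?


Input: eeebcccc
Scanning for consecutive runs:
  Group 1: 'e' x 3 (positions 0-2)
  Group 2: 'b' x 1 (positions 3-3)
  Group 3: 'c' x 4 (positions 4-7)
Total groups: 3

3


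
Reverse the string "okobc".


Input: okobc
Reading characters right to left:
  Position 4: 'c'
  Position 3: 'b'
  Position 2: 'o'
  Position 1: 'k'
  Position 0: 'o'
Reversed: cboko

cboko


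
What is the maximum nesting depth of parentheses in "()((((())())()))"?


Input: "()((((())())()))"
Tracking depth:
  Position 0 '(': depth becomes 1
  Position 1 ')': depth becomes 0
  Position 2 '(': depth becomes 1
  Position 3 '(': depth becomes 2
  Position 4 '(': depth becomes 3
  Position 5 '(': depth becomes 4
  Position 6 '(': depth becomes 5
  Position 7 ')': depth becomes 4
  Position 8 ')': depth becomes 3
  Position 9 '(': depth becomes 4
  Position 10 ')': depth becomes 3
  Position 11 ')': depth becomes 2
  Position 12 '(': depth becomes 3
  Position 13 ')': depth becomes 2
  Position 14 ')': depth becomes 1
  Position 15 ')': depth becomes 0
Maximum depth reached: 5

5


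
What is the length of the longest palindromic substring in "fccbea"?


Input: "fccbea"
Checking substrings for palindromes:
  [1:3] "cc" (len 2) => palindrome
Longest palindromic substring: "cc" with length 2

2


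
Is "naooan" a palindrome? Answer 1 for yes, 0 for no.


Input: naooan
Reversed: naooan
  Compare pos 0 ('n') with pos 5 ('n'): match
  Compare pos 1 ('a') with pos 4 ('a'): match
  Compare pos 2 ('o') with pos 3 ('o'): match
Result: palindrome

1


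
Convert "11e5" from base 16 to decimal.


Input: "11e5" in base 16
Positional expansion:
  Digit '1' (value 1) x 16^3 = 4096
  Digit '1' (value 1) x 16^2 = 256
  Digit 'e' (value 14) x 16^1 = 224
  Digit '5' (value 5) x 16^0 = 5
Sum = 4581

4581


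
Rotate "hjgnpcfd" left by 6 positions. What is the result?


Input: "hjgnpcfd", rotate left by 6
First 6 characters: "hjgnpc"
Remaining characters: "fd"
Concatenate remaining + first: "fd" + "hjgnpc" = "fdhjgnpc"

fdhjgnpc


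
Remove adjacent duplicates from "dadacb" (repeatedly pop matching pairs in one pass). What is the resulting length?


Input: dadacb
Stack-based adjacent duplicate removal:
  Read 'd': push. Stack: d
  Read 'a': push. Stack: da
  Read 'd': push. Stack: dad
  Read 'a': push. Stack: dada
  Read 'c': push. Stack: dadac
  Read 'b': push. Stack: dadacb
Final stack: "dadacb" (length 6)

6


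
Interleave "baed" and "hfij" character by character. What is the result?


Interleaving "baed" and "hfij":
  Position 0: 'b' from first, 'h' from second => "bh"
  Position 1: 'a' from first, 'f' from second => "af"
  Position 2: 'e' from first, 'i' from second => "ei"
  Position 3: 'd' from first, 'j' from second => "dj"
Result: bhafeidj

bhafeidj


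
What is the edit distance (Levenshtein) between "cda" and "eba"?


Computing edit distance: "cda" -> "eba"
DP table:
           e    b    a
      0    1    2    3
  c   1    1    2    3
  d   2    2    2    3
  a   3    3    3    2
Edit distance = dp[3][3] = 2

2


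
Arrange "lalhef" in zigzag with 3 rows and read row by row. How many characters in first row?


Zigzag "lalhef" into 3 rows:
Placing characters:
  'l' => row 0
  'a' => row 1
  'l' => row 2
  'h' => row 1
  'e' => row 0
  'f' => row 1
Rows:
  Row 0: "le"
  Row 1: "ahf"
  Row 2: "l"
First row length: 2

2


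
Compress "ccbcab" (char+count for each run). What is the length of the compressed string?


Input: ccbcab
Runs:
  'c' x 2 => "c2"
  'b' x 1 => "b1"
  'c' x 1 => "c1"
  'a' x 1 => "a1"
  'b' x 1 => "b1"
Compressed: "c2b1c1a1b1"
Compressed length: 10

10


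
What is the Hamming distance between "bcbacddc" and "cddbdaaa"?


Comparing "bcbacddc" and "cddbdaaa" position by position:
  Position 0: 'b' vs 'c' => differ
  Position 1: 'c' vs 'd' => differ
  Position 2: 'b' vs 'd' => differ
  Position 3: 'a' vs 'b' => differ
  Position 4: 'c' vs 'd' => differ
  Position 5: 'd' vs 'a' => differ
  Position 6: 'd' vs 'a' => differ
  Position 7: 'c' vs 'a' => differ
Total differences (Hamming distance): 8

8


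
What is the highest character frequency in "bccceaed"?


Input: bccceaed
Character counts:
  'a': 1
  'b': 1
  'c': 3
  'd': 1
  'e': 2
Maximum frequency: 3

3


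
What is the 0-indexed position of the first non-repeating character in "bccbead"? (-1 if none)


Input: bccbead
Character frequencies:
  'a': 1
  'b': 2
  'c': 2
  'd': 1
  'e': 1
Scanning left to right for freq == 1:
  Position 0 ('b'): freq=2, skip
  Position 1 ('c'): freq=2, skip
  Position 2 ('c'): freq=2, skip
  Position 3 ('b'): freq=2, skip
  Position 4 ('e'): unique! => answer = 4

4


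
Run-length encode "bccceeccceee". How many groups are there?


Input: bccceeccceee
Scanning for consecutive runs:
  Group 1: 'b' x 1 (positions 0-0)
  Group 2: 'c' x 3 (positions 1-3)
  Group 3: 'e' x 2 (positions 4-5)
  Group 4: 'c' x 3 (positions 6-8)
  Group 5: 'e' x 3 (positions 9-11)
Total groups: 5

5


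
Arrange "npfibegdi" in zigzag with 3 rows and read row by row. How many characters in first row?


Zigzag "npfibegdi" into 3 rows:
Placing characters:
  'n' => row 0
  'p' => row 1
  'f' => row 2
  'i' => row 1
  'b' => row 0
  'e' => row 1
  'g' => row 2
  'd' => row 1
  'i' => row 0
Rows:
  Row 0: "nbi"
  Row 1: "pied"
  Row 2: "fg"
First row length: 3

3


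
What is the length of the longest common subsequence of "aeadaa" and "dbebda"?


LCS of "aeadaa" and "dbebda"
DP table:
           d    b    e    b    d    a
      0    0    0    0    0    0    0
  a   0    0    0    0    0    0    1
  e   0    0    0    1    1    1    1
  a   0    0    0    1    1    1    2
  d   0    1    1    1    1    2    2
  a   0    1    1    1    1    2    3
  a   0    1    1    1    1    2    3
LCS length = dp[6][6] = 3

3


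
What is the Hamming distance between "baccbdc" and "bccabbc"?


Comparing "baccbdc" and "bccabbc" position by position:
  Position 0: 'b' vs 'b' => same
  Position 1: 'a' vs 'c' => differ
  Position 2: 'c' vs 'c' => same
  Position 3: 'c' vs 'a' => differ
  Position 4: 'b' vs 'b' => same
  Position 5: 'd' vs 'b' => differ
  Position 6: 'c' vs 'c' => same
Total differences (Hamming distance): 3

3


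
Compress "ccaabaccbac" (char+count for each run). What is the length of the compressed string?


Input: ccaabaccbac
Runs:
  'c' x 2 => "c2"
  'a' x 2 => "a2"
  'b' x 1 => "b1"
  'a' x 1 => "a1"
  'c' x 2 => "c2"
  'b' x 1 => "b1"
  'a' x 1 => "a1"
  'c' x 1 => "c1"
Compressed: "c2a2b1a1c2b1a1c1"
Compressed length: 16

16


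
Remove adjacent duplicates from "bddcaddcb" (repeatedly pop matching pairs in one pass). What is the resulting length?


Input: bddcaddcb
Stack-based adjacent duplicate removal:
  Read 'b': push. Stack: b
  Read 'd': push. Stack: bd
  Read 'd': matches stack top 'd' => pop. Stack: b
  Read 'c': push. Stack: bc
  Read 'a': push. Stack: bca
  Read 'd': push. Stack: bcad
  Read 'd': matches stack top 'd' => pop. Stack: bca
  Read 'c': push. Stack: bcac
  Read 'b': push. Stack: bcacb
Final stack: "bcacb" (length 5)

5


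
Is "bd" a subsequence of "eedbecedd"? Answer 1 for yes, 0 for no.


Check if "bd" is a subsequence of "eedbecedd"
Greedy scan:
  Position 0 ('e'): no match needed
  Position 1 ('e'): no match needed
  Position 2 ('d'): no match needed
  Position 3 ('b'): matches sub[0] = 'b'
  Position 4 ('e'): no match needed
  Position 5 ('c'): no match needed
  Position 6 ('e'): no match needed
  Position 7 ('d'): matches sub[1] = 'd'
  Position 8 ('d'): no match needed
All 2 characters matched => is a subsequence

1


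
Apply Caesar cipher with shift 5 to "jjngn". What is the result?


Caesar cipher: shift "jjngn" by 5
  'j' (pos 9) + 5 = pos 14 = 'o'
  'j' (pos 9) + 5 = pos 14 = 'o'
  'n' (pos 13) + 5 = pos 18 = 's'
  'g' (pos 6) + 5 = pos 11 = 'l'
  'n' (pos 13) + 5 = pos 18 = 's'
Result: oosls

oosls


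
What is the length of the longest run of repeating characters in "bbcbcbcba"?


Input: "bbcbcbcba"
Scanning for longest run:
  Position 1 ('b'): continues run of 'b', length=2
  Position 2 ('c'): new char, reset run to 1
  Position 3 ('b'): new char, reset run to 1
  Position 4 ('c'): new char, reset run to 1
  Position 5 ('b'): new char, reset run to 1
  Position 6 ('c'): new char, reset run to 1
  Position 7 ('b'): new char, reset run to 1
  Position 8 ('a'): new char, reset run to 1
Longest run: 'b' with length 2

2


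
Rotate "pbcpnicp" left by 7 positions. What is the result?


Input: "pbcpnicp", rotate left by 7
First 7 characters: "pbcpnic"
Remaining characters: "p"
Concatenate remaining + first: "p" + "pbcpnic" = "ppbcpnic"

ppbcpnic


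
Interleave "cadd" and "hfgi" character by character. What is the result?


Interleaving "cadd" and "hfgi":
  Position 0: 'c' from first, 'h' from second => "ch"
  Position 1: 'a' from first, 'f' from second => "af"
  Position 2: 'd' from first, 'g' from second => "dg"
  Position 3: 'd' from first, 'i' from second => "di"
Result: chafdgdi

chafdgdi


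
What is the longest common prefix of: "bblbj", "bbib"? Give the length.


Words: bblbj, bbib
  Position 0: all 'b' => match
  Position 1: all 'b' => match
  Position 2: ('l', 'i') => mismatch, stop
LCP = "bb" (length 2)

2


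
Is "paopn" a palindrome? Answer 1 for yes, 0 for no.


Input: paopn
Reversed: npoap
  Compare pos 0 ('p') with pos 4 ('n'): MISMATCH
  Compare pos 1 ('a') with pos 3 ('p'): MISMATCH
Result: not a palindrome

0


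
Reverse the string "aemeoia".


Input: aemeoia
Reading characters right to left:
  Position 6: 'a'
  Position 5: 'i'
  Position 4: 'o'
  Position 3: 'e'
  Position 2: 'm'
  Position 1: 'e'
  Position 0: 'a'
Reversed: aioemea

aioemea


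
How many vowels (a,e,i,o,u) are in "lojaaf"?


Input: lojaaf
Checking each character:
  'l' at position 0: consonant
  'o' at position 1: vowel (running total: 1)
  'j' at position 2: consonant
  'a' at position 3: vowel (running total: 2)
  'a' at position 4: vowel (running total: 3)
  'f' at position 5: consonant
Total vowels: 3

3


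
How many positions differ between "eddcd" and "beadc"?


Comparing "eddcd" and "beadc" position by position:
  Position 0: 'e' vs 'b' => DIFFER
  Position 1: 'd' vs 'e' => DIFFER
  Position 2: 'd' vs 'a' => DIFFER
  Position 3: 'c' vs 'd' => DIFFER
  Position 4: 'd' vs 'c' => DIFFER
Positions that differ: 5

5


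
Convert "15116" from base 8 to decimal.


Input: "15116" in base 8
Positional expansion:
  Digit '1' (value 1) x 8^4 = 4096
  Digit '5' (value 5) x 8^3 = 2560
  Digit '1' (value 1) x 8^2 = 64
  Digit '1' (value 1) x 8^1 = 8
  Digit '6' (value 6) x 8^0 = 6
Sum = 6734

6734


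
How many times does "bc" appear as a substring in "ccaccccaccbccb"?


Searching for "bc" in "ccaccccaccbccb"
Scanning each position:
  Position 0: "cc" => no
  Position 1: "ca" => no
  Position 2: "ac" => no
  Position 3: "cc" => no
  Position 4: "cc" => no
  Position 5: "cc" => no
  Position 6: "ca" => no
  Position 7: "ac" => no
  Position 8: "cc" => no
  Position 9: "cb" => no
  Position 10: "bc" => MATCH
  Position 11: "cc" => no
  Position 12: "cb" => no
Total occurrences: 1

1


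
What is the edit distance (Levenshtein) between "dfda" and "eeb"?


Computing edit distance: "dfda" -> "eeb"
DP table:
           e    e    b
      0    1    2    3
  d   1    1    2    3
  f   2    2    2    3
  d   3    3    3    3
  a   4    4    4    4
Edit distance = dp[4][3] = 4

4


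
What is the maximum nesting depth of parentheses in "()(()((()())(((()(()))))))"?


Input: "()(()((()())(((()(()))))))"
Tracking depth:
  Position 0 '(': depth becomes 1
  Position 1 ')': depth becomes 0
  Position 2 '(': depth becomes 1
  Position 3 '(': depth becomes 2
  Position 4 ')': depth becomes 1
  Position 5 '(': depth becomes 2
  Position 6 '(': depth becomes 3
  Position 7 '(': depth becomes 4
  Position 8 ')': depth becomes 3
  Position 9 '(': depth becomes 4
  Position 10 ')': depth becomes 3
  Position 11 ')': depth becomes 2
  Position 12 '(': depth becomes 3
  Position 13 '(': depth becomes 4
  Position 14 '(': depth becomes 5
  Position 15 '(': depth becomes 6
  Position 16 ')': depth becomes 5
  Position 17 '(': depth becomes 6
  Position 18 '(': depth becomes 7
  Position 19 ')': depth becomes 6
  Position 20 ')': depth becomes 5
  Position 21 ')': depth becomes 4
  Position 22 ')': depth becomes 3
  Position 23 ')': depth becomes 2
  Position 24 ')': depth becomes 1
  Position 25 ')': depth becomes 0
Maximum depth reached: 7

7


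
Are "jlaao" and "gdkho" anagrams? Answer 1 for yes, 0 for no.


Strings: "jlaao", "gdkho"
Sorted first:  aajlo
Sorted second: dghko
Differ at position 0: 'a' vs 'd' => not anagrams

0


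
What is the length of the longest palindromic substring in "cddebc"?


Input: "cddebc"
Checking substrings for palindromes:
  [1:3] "dd" (len 2) => palindrome
Longest palindromic substring: "dd" with length 2

2


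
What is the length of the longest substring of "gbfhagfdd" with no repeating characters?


Input: "gbfhagfdd"
Sliding window (track last position of each char):
  Position 0 ('g'): window [0,0] length 1 -- new best
  Position 1 ('b'): window [0,1] length 2 -- new best
  Position 2 ('f'): window [0,2] length 3 -- new best
  Position 3 ('h'): window [0,3] length 4 -- new best
  Position 4 ('a'): window [0,4] length 5 -- new best
  Position 5 ('g'): repeat (last at 0), move window start to 1
  Position 5 ('g'): window [1,5] length 5
  Position 6 ('f'): repeat (last at 2), move window start to 3
  Position 6 ('f'): window [3,6] length 4
  Position 7 ('d'): window [3,7] length 5
  Position 8 ('d'): repeat (last at 7), move window start to 8
  Position 8 ('d'): window [8,8] length 1
Longest substring with no repeats: "gbfha" with length 5

5


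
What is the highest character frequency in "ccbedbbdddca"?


Input: ccbedbbdddca
Character counts:
  'a': 1
  'b': 3
  'c': 3
  'd': 4
  'e': 1
Maximum frequency: 4

4


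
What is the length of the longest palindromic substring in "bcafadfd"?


Input: "bcafadfd"
Checking substrings for palindromes:
  [2:5] "afa" (len 3) => palindrome
  [5:8] "dfd" (len 3) => palindrome
Longest palindromic substring: "afa" with length 3

3


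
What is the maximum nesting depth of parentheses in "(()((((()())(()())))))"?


Input: "(()((((()())(()())))))"
Tracking depth:
  Position 0 '(': depth becomes 1
  Position 1 '(': depth becomes 2
  Position 2 ')': depth becomes 1
  Position 3 '(': depth becomes 2
  Position 4 '(': depth becomes 3
  Position 5 '(': depth becomes 4
  Position 6 '(': depth becomes 5
  Position 7 '(': depth becomes 6
  Position 8 ')': depth becomes 5
  Position 9 '(': depth becomes 6
  Position 10 ')': depth becomes 5
  Position 11 ')': depth becomes 4
  Position 12 '(': depth becomes 5
  Position 13 '(': depth becomes 6
  Position 14 ')': depth becomes 5
  Position 15 '(': depth becomes 6
  Position 16 ')': depth becomes 5
  Position 17 ')': depth becomes 4
  Position 18 ')': depth becomes 3
  Position 19 ')': depth becomes 2
  Position 20 ')': depth becomes 1
  Position 21 ')': depth becomes 0
Maximum depth reached: 6

6


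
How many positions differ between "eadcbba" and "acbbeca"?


Comparing "eadcbba" and "acbbeca" position by position:
  Position 0: 'e' vs 'a' => DIFFER
  Position 1: 'a' vs 'c' => DIFFER
  Position 2: 'd' vs 'b' => DIFFER
  Position 3: 'c' vs 'b' => DIFFER
  Position 4: 'b' vs 'e' => DIFFER
  Position 5: 'b' vs 'c' => DIFFER
  Position 6: 'a' vs 'a' => same
Positions that differ: 6

6


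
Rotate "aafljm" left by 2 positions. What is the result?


Input: "aafljm", rotate left by 2
First 2 characters: "aa"
Remaining characters: "fljm"
Concatenate remaining + first: "fljm" + "aa" = "fljmaa"

fljmaa


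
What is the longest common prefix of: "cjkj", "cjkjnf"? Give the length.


Words: cjkj, cjkjnf
  Position 0: all 'c' => match
  Position 1: all 'j' => match
  Position 2: all 'k' => match
  Position 3: all 'j' => match
LCP = "cjkj" (length 4)

4


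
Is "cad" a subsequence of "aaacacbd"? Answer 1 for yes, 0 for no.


Check if "cad" is a subsequence of "aaacacbd"
Greedy scan:
  Position 0 ('a'): no match needed
  Position 1 ('a'): no match needed
  Position 2 ('a'): no match needed
  Position 3 ('c'): matches sub[0] = 'c'
  Position 4 ('a'): matches sub[1] = 'a'
  Position 5 ('c'): no match needed
  Position 6 ('b'): no match needed
  Position 7 ('d'): matches sub[2] = 'd'
All 3 characters matched => is a subsequence

1


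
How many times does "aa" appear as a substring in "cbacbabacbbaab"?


Searching for "aa" in "cbacbabacbbaab"
Scanning each position:
  Position 0: "cb" => no
  Position 1: "ba" => no
  Position 2: "ac" => no
  Position 3: "cb" => no
  Position 4: "ba" => no
  Position 5: "ab" => no
  Position 6: "ba" => no
  Position 7: "ac" => no
  Position 8: "cb" => no
  Position 9: "bb" => no
  Position 10: "ba" => no
  Position 11: "aa" => MATCH
  Position 12: "ab" => no
Total occurrences: 1

1


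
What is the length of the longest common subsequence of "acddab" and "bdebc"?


LCS of "acddab" and "bdebc"
DP table:
           b    d    e    b    c
      0    0    0    0    0    0
  a   0    0    0    0    0    0
  c   0    0    0    0    0    1
  d   0    0    1    1    1    1
  d   0    0    1    1    1    1
  a   0    0    1    1    1    1
  b   0    1    1    1    2    2
LCS length = dp[6][5] = 2

2


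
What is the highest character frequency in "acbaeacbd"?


Input: acbaeacbd
Character counts:
  'a': 3
  'b': 2
  'c': 2
  'd': 1
  'e': 1
Maximum frequency: 3

3


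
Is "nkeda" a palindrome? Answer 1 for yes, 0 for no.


Input: nkeda
Reversed: adekn
  Compare pos 0 ('n') with pos 4 ('a'): MISMATCH
  Compare pos 1 ('k') with pos 3 ('d'): MISMATCH
Result: not a palindrome

0


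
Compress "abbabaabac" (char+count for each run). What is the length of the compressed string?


Input: abbabaabac
Runs:
  'a' x 1 => "a1"
  'b' x 2 => "b2"
  'a' x 1 => "a1"
  'b' x 1 => "b1"
  'a' x 2 => "a2"
  'b' x 1 => "b1"
  'a' x 1 => "a1"
  'c' x 1 => "c1"
Compressed: "a1b2a1b1a2b1a1c1"
Compressed length: 16

16


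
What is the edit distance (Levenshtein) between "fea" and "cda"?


Computing edit distance: "fea" -> "cda"
DP table:
           c    d    a
      0    1    2    3
  f   1    1    2    3
  e   2    2    2    3
  a   3    3    3    2
Edit distance = dp[3][3] = 2

2


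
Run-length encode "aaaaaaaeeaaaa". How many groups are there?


Input: aaaaaaaeeaaaa
Scanning for consecutive runs:
  Group 1: 'a' x 7 (positions 0-6)
  Group 2: 'e' x 2 (positions 7-8)
  Group 3: 'a' x 4 (positions 9-12)
Total groups: 3

3


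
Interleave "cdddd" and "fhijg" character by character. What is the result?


Interleaving "cdddd" and "fhijg":
  Position 0: 'c' from first, 'f' from second => "cf"
  Position 1: 'd' from first, 'h' from second => "dh"
  Position 2: 'd' from first, 'i' from second => "di"
  Position 3: 'd' from first, 'j' from second => "dj"
  Position 4: 'd' from first, 'g' from second => "dg"
Result: cfdhdidjdg

cfdhdidjdg


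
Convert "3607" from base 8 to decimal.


Input: "3607" in base 8
Positional expansion:
  Digit '3' (value 3) x 8^3 = 1536
  Digit '6' (value 6) x 8^2 = 384
  Digit '0' (value 0) x 8^1 = 0
  Digit '7' (value 7) x 8^0 = 7
Sum = 1927

1927


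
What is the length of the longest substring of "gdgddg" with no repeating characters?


Input: "gdgddg"
Sliding window (track last position of each char):
  Position 0 ('g'): window [0,0] length 1 -- new best
  Position 1 ('d'): window [0,1] length 2 -- new best
  Position 2 ('g'): repeat (last at 0), move window start to 1
  Position 2 ('g'): window [1,2] length 2
  Position 3 ('d'): repeat (last at 1), move window start to 2
  Position 3 ('d'): window [2,3] length 2
  Position 4 ('d'): repeat (last at 3), move window start to 4
  Position 4 ('d'): window [4,4] length 1
  Position 5 ('g'): window [4,5] length 2
Longest substring with no repeats: "gd" with length 2

2


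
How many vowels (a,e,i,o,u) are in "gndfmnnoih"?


Input: gndfmnnoih
Checking each character:
  'g' at position 0: consonant
  'n' at position 1: consonant
  'd' at position 2: consonant
  'f' at position 3: consonant
  'm' at position 4: consonant
  'n' at position 5: consonant
  'n' at position 6: consonant
  'o' at position 7: vowel (running total: 1)
  'i' at position 8: vowel (running total: 2)
  'h' at position 9: consonant
Total vowels: 2

2


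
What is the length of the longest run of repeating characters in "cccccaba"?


Input: "cccccaba"
Scanning for longest run:
  Position 1 ('c'): continues run of 'c', length=2
  Position 2 ('c'): continues run of 'c', length=3
  Position 3 ('c'): continues run of 'c', length=4
  Position 4 ('c'): continues run of 'c', length=5
  Position 5 ('a'): new char, reset run to 1
  Position 6 ('b'): new char, reset run to 1
  Position 7 ('a'): new char, reset run to 1
Longest run: 'c' with length 5

5


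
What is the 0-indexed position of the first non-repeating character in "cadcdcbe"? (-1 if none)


Input: cadcdcbe
Character frequencies:
  'a': 1
  'b': 1
  'c': 3
  'd': 2
  'e': 1
Scanning left to right for freq == 1:
  Position 0 ('c'): freq=3, skip
  Position 1 ('a'): unique! => answer = 1

1


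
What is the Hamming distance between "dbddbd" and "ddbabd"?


Comparing "dbddbd" and "ddbabd" position by position:
  Position 0: 'd' vs 'd' => same
  Position 1: 'b' vs 'd' => differ
  Position 2: 'd' vs 'b' => differ
  Position 3: 'd' vs 'a' => differ
  Position 4: 'b' vs 'b' => same
  Position 5: 'd' vs 'd' => same
Total differences (Hamming distance): 3

3


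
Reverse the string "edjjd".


Input: edjjd
Reading characters right to left:
  Position 4: 'd'
  Position 3: 'j'
  Position 2: 'j'
  Position 1: 'd'
  Position 0: 'e'
Reversed: djjde

djjde


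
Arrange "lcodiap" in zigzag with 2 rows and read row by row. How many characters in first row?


Zigzag "lcodiap" into 2 rows:
Placing characters:
  'l' => row 0
  'c' => row 1
  'o' => row 0
  'd' => row 1
  'i' => row 0
  'a' => row 1
  'p' => row 0
Rows:
  Row 0: "loip"
  Row 1: "cda"
First row length: 4

4


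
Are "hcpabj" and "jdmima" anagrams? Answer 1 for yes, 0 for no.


Strings: "hcpabj", "jdmima"
Sorted first:  abchjp
Sorted second: adijmm
Differ at position 1: 'b' vs 'd' => not anagrams

0


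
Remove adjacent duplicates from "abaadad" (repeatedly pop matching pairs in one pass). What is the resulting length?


Input: abaadad
Stack-based adjacent duplicate removal:
  Read 'a': push. Stack: a
  Read 'b': push. Stack: ab
  Read 'a': push. Stack: aba
  Read 'a': matches stack top 'a' => pop. Stack: ab
  Read 'd': push. Stack: abd
  Read 'a': push. Stack: abda
  Read 'd': push. Stack: abdad
Final stack: "abdad" (length 5)

5


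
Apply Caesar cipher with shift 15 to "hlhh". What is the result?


Caesar cipher: shift "hlhh" by 15
  'h' (pos 7) + 15 = pos 22 = 'w'
  'l' (pos 11) + 15 = pos 0 = 'a'
  'h' (pos 7) + 15 = pos 22 = 'w'
  'h' (pos 7) + 15 = pos 22 = 'w'
Result: waww

waww


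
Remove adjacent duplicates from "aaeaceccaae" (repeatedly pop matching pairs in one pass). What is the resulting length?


Input: aaeaceccaae
Stack-based adjacent duplicate removal:
  Read 'a': push. Stack: a
  Read 'a': matches stack top 'a' => pop. Stack: (empty)
  Read 'e': push. Stack: e
  Read 'a': push. Stack: ea
  Read 'c': push. Stack: eac
  Read 'e': push. Stack: eace
  Read 'c': push. Stack: eacec
  Read 'c': matches stack top 'c' => pop. Stack: eace
  Read 'a': push. Stack: eacea
  Read 'a': matches stack top 'a' => pop. Stack: eace
  Read 'e': matches stack top 'e' => pop. Stack: eac
Final stack: "eac" (length 3)

3


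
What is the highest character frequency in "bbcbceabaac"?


Input: bbcbceabaac
Character counts:
  'a': 3
  'b': 4
  'c': 3
  'e': 1
Maximum frequency: 4

4


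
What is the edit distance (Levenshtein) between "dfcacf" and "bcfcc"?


Computing edit distance: "dfcacf" -> "bcfcc"
DP table:
           b    c    f    c    c
      0    1    2    3    4    5
  d   1    1    2    3    4    5
  f   2    2    2    2    3    4
  c   3    3    2    3    2    3
  a   4    4    3    3    3    3
  c   5    5    4    4    3    3
  f   6    6    5    4    4    4
Edit distance = dp[6][5] = 4

4


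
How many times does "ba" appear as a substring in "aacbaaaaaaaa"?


Searching for "ba" in "aacbaaaaaaaa"
Scanning each position:
  Position 0: "aa" => no
  Position 1: "ac" => no
  Position 2: "cb" => no
  Position 3: "ba" => MATCH
  Position 4: "aa" => no
  Position 5: "aa" => no
  Position 6: "aa" => no
  Position 7: "aa" => no
  Position 8: "aa" => no
  Position 9: "aa" => no
  Position 10: "aa" => no
Total occurrences: 1

1


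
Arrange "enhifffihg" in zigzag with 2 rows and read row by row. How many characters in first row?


Zigzag "enhifffihg" into 2 rows:
Placing characters:
  'e' => row 0
  'n' => row 1
  'h' => row 0
  'i' => row 1
  'f' => row 0
  'f' => row 1
  'f' => row 0
  'i' => row 1
  'h' => row 0
  'g' => row 1
Rows:
  Row 0: "ehffh"
  Row 1: "nifig"
First row length: 5

5


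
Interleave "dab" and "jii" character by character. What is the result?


Interleaving "dab" and "jii":
  Position 0: 'd' from first, 'j' from second => "dj"
  Position 1: 'a' from first, 'i' from second => "ai"
  Position 2: 'b' from first, 'i' from second => "bi"
Result: djaibi

djaibi


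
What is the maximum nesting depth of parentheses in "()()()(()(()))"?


Input: "()()()(()(()))"
Tracking depth:
  Position 0 '(': depth becomes 1
  Position 1 ')': depth becomes 0
  Position 2 '(': depth becomes 1
  Position 3 ')': depth becomes 0
  Position 4 '(': depth becomes 1
  Position 5 ')': depth becomes 0
  Position 6 '(': depth becomes 1
  Position 7 '(': depth becomes 2
  Position 8 ')': depth becomes 1
  Position 9 '(': depth becomes 2
  Position 10 '(': depth becomes 3
  Position 11 ')': depth becomes 2
  Position 12 ')': depth becomes 1
  Position 13 ')': depth becomes 0
Maximum depth reached: 3

3


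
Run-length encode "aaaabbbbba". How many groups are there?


Input: aaaabbbbba
Scanning for consecutive runs:
  Group 1: 'a' x 4 (positions 0-3)
  Group 2: 'b' x 5 (positions 4-8)
  Group 3: 'a' x 1 (positions 9-9)
Total groups: 3

3


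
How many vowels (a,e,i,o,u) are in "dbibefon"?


Input: dbibefon
Checking each character:
  'd' at position 0: consonant
  'b' at position 1: consonant
  'i' at position 2: vowel (running total: 1)
  'b' at position 3: consonant
  'e' at position 4: vowel (running total: 2)
  'f' at position 5: consonant
  'o' at position 6: vowel (running total: 3)
  'n' at position 7: consonant
Total vowels: 3

3


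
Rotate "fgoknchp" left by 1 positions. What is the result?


Input: "fgoknchp", rotate left by 1
First 1 characters: "f"
Remaining characters: "goknchp"
Concatenate remaining + first: "goknchp" + "f" = "goknchpf"

goknchpf


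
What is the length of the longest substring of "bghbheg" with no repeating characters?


Input: "bghbheg"
Sliding window (track last position of each char):
  Position 0 ('b'): window [0,0] length 1 -- new best
  Position 1 ('g'): window [0,1] length 2 -- new best
  Position 2 ('h'): window [0,2] length 3 -- new best
  Position 3 ('b'): repeat (last at 0), move window start to 1
  Position 3 ('b'): window [1,3] length 3
  Position 4 ('h'): repeat (last at 2), move window start to 3
  Position 4 ('h'): window [3,4] length 2
  Position 5 ('e'): window [3,5] length 3
  Position 6 ('g'): window [3,6] length 4 -- new best
Longest substring with no repeats: "bheg" with length 4

4


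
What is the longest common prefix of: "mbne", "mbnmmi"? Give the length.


Words: mbne, mbnmmi
  Position 0: all 'm' => match
  Position 1: all 'b' => match
  Position 2: all 'n' => match
  Position 3: ('e', 'm') => mismatch, stop
LCP = "mbn" (length 3)

3


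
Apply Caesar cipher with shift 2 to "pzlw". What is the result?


Caesar cipher: shift "pzlw" by 2
  'p' (pos 15) + 2 = pos 17 = 'r'
  'z' (pos 25) + 2 = pos 1 = 'b'
  'l' (pos 11) + 2 = pos 13 = 'n'
  'w' (pos 22) + 2 = pos 24 = 'y'
Result: rbny

rbny


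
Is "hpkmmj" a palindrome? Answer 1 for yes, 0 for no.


Input: hpkmmj
Reversed: jmmkph
  Compare pos 0 ('h') with pos 5 ('j'): MISMATCH
  Compare pos 1 ('p') with pos 4 ('m'): MISMATCH
  Compare pos 2 ('k') with pos 3 ('m'): MISMATCH
Result: not a palindrome

0


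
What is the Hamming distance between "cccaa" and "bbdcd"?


Comparing "cccaa" and "bbdcd" position by position:
  Position 0: 'c' vs 'b' => differ
  Position 1: 'c' vs 'b' => differ
  Position 2: 'c' vs 'd' => differ
  Position 3: 'a' vs 'c' => differ
  Position 4: 'a' vs 'd' => differ
Total differences (Hamming distance): 5

5


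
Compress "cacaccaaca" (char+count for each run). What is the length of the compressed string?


Input: cacaccaaca
Runs:
  'c' x 1 => "c1"
  'a' x 1 => "a1"
  'c' x 1 => "c1"
  'a' x 1 => "a1"
  'c' x 2 => "c2"
  'a' x 2 => "a2"
  'c' x 1 => "c1"
  'a' x 1 => "a1"
Compressed: "c1a1c1a1c2a2c1a1"
Compressed length: 16

16


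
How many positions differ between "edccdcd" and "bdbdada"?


Comparing "edccdcd" and "bdbdada" position by position:
  Position 0: 'e' vs 'b' => DIFFER
  Position 1: 'd' vs 'd' => same
  Position 2: 'c' vs 'b' => DIFFER
  Position 3: 'c' vs 'd' => DIFFER
  Position 4: 'd' vs 'a' => DIFFER
  Position 5: 'c' vs 'd' => DIFFER
  Position 6: 'd' vs 'a' => DIFFER
Positions that differ: 6

6


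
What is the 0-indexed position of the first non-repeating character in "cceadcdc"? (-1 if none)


Input: cceadcdc
Character frequencies:
  'a': 1
  'c': 4
  'd': 2
  'e': 1
Scanning left to right for freq == 1:
  Position 0 ('c'): freq=4, skip
  Position 1 ('c'): freq=4, skip
  Position 2 ('e'): unique! => answer = 2

2


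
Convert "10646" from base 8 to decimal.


Input: "10646" in base 8
Positional expansion:
  Digit '1' (value 1) x 8^4 = 4096
  Digit '0' (value 0) x 8^3 = 0
  Digit '6' (value 6) x 8^2 = 384
  Digit '4' (value 4) x 8^1 = 32
  Digit '6' (value 6) x 8^0 = 6
Sum = 4518

4518


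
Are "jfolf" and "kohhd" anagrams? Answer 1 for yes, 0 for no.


Strings: "jfolf", "kohhd"
Sorted first:  ffjlo
Sorted second: dhhko
Differ at position 0: 'f' vs 'd' => not anagrams

0


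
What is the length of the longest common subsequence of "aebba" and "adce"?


LCS of "aebba" and "adce"
DP table:
           a    d    c    e
      0    0    0    0    0
  a   0    1    1    1    1
  e   0    1    1    1    2
  b   0    1    1    1    2
  b   0    1    1    1    2
  a   0    1    1    1    2
LCS length = dp[5][4] = 2

2


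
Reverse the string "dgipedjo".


Input: dgipedjo
Reading characters right to left:
  Position 7: 'o'
  Position 6: 'j'
  Position 5: 'd'
  Position 4: 'e'
  Position 3: 'p'
  Position 2: 'i'
  Position 1: 'g'
  Position 0: 'd'
Reversed: ojdepigd

ojdepigd


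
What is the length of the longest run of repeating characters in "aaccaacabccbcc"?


Input: "aaccaacabccbcc"
Scanning for longest run:
  Position 1 ('a'): continues run of 'a', length=2
  Position 2 ('c'): new char, reset run to 1
  Position 3 ('c'): continues run of 'c', length=2
  Position 4 ('a'): new char, reset run to 1
  Position 5 ('a'): continues run of 'a', length=2
  Position 6 ('c'): new char, reset run to 1
  Position 7 ('a'): new char, reset run to 1
  Position 8 ('b'): new char, reset run to 1
  Position 9 ('c'): new char, reset run to 1
  Position 10 ('c'): continues run of 'c', length=2
  Position 11 ('b'): new char, reset run to 1
  Position 12 ('c'): new char, reset run to 1
  Position 13 ('c'): continues run of 'c', length=2
Longest run: 'a' with length 2

2


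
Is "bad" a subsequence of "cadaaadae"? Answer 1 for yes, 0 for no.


Check if "bad" is a subsequence of "cadaaadae"
Greedy scan:
  Position 0 ('c'): no match needed
  Position 1 ('a'): no match needed
  Position 2 ('d'): no match needed
  Position 3 ('a'): no match needed
  Position 4 ('a'): no match needed
  Position 5 ('a'): no match needed
  Position 6 ('d'): no match needed
  Position 7 ('a'): no match needed
  Position 8 ('e'): no match needed
Only matched 0/3 characters => not a subsequence

0


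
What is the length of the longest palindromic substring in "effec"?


Input: "effec"
Checking substrings for palindromes:
  [0:4] "effe" (len 4) => palindrome
  [1:3] "ff" (len 2) => palindrome
Longest palindromic substring: "effe" with length 4

4


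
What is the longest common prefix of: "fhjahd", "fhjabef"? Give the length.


Words: fhjahd, fhjabef
  Position 0: all 'f' => match
  Position 1: all 'h' => match
  Position 2: all 'j' => match
  Position 3: all 'a' => match
  Position 4: ('h', 'b') => mismatch, stop
LCP = "fhja" (length 4)

4


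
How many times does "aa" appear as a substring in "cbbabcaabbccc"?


Searching for "aa" in "cbbabcaabbccc"
Scanning each position:
  Position 0: "cb" => no
  Position 1: "bb" => no
  Position 2: "ba" => no
  Position 3: "ab" => no
  Position 4: "bc" => no
  Position 5: "ca" => no
  Position 6: "aa" => MATCH
  Position 7: "ab" => no
  Position 8: "bb" => no
  Position 9: "bc" => no
  Position 10: "cc" => no
  Position 11: "cc" => no
Total occurrences: 1

1


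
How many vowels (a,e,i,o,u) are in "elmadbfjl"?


Input: elmadbfjl
Checking each character:
  'e' at position 0: vowel (running total: 1)
  'l' at position 1: consonant
  'm' at position 2: consonant
  'a' at position 3: vowel (running total: 2)
  'd' at position 4: consonant
  'b' at position 5: consonant
  'f' at position 6: consonant
  'j' at position 7: consonant
  'l' at position 8: consonant
Total vowels: 2

2


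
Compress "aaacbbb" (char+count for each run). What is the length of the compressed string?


Input: aaacbbb
Runs:
  'a' x 3 => "a3"
  'c' x 1 => "c1"
  'b' x 3 => "b3"
Compressed: "a3c1b3"
Compressed length: 6

6


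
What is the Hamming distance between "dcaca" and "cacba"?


Comparing "dcaca" and "cacba" position by position:
  Position 0: 'd' vs 'c' => differ
  Position 1: 'c' vs 'a' => differ
  Position 2: 'a' vs 'c' => differ
  Position 3: 'c' vs 'b' => differ
  Position 4: 'a' vs 'a' => same
Total differences (Hamming distance): 4

4


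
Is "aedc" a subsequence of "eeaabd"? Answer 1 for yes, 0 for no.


Check if "aedc" is a subsequence of "eeaabd"
Greedy scan:
  Position 0 ('e'): no match needed
  Position 1 ('e'): no match needed
  Position 2 ('a'): matches sub[0] = 'a'
  Position 3 ('a'): no match needed
  Position 4 ('b'): no match needed
  Position 5 ('d'): no match needed
Only matched 1/4 characters => not a subsequence

0


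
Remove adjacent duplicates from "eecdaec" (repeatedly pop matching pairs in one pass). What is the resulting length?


Input: eecdaec
Stack-based adjacent duplicate removal:
  Read 'e': push. Stack: e
  Read 'e': matches stack top 'e' => pop. Stack: (empty)
  Read 'c': push. Stack: c
  Read 'd': push. Stack: cd
  Read 'a': push. Stack: cda
  Read 'e': push. Stack: cdae
  Read 'c': push. Stack: cdaec
Final stack: "cdaec" (length 5)

5


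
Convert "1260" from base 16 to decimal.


Input: "1260" in base 16
Positional expansion:
  Digit '1' (value 1) x 16^3 = 4096
  Digit '2' (value 2) x 16^2 = 512
  Digit '6' (value 6) x 16^1 = 96
  Digit '0' (value 0) x 16^0 = 0
Sum = 4704

4704


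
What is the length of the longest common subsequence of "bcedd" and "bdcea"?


LCS of "bcedd" and "bdcea"
DP table:
           b    d    c    e    a
      0    0    0    0    0    0
  b   0    1    1    1    1    1
  c   0    1    1    2    2    2
  e   0    1    1    2    3    3
  d   0    1    2    2    3    3
  d   0    1    2    2    3    3
LCS length = dp[5][5] = 3

3


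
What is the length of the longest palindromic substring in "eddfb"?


Input: "eddfb"
Checking substrings for palindromes:
  [1:3] "dd" (len 2) => palindrome
Longest palindromic substring: "dd" with length 2

2


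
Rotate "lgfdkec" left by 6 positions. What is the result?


Input: "lgfdkec", rotate left by 6
First 6 characters: "lgfdke"
Remaining characters: "c"
Concatenate remaining + first: "c" + "lgfdke" = "clgfdke"

clgfdke


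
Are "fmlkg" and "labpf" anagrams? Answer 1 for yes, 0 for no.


Strings: "fmlkg", "labpf"
Sorted first:  fgklm
Sorted second: abflp
Differ at position 0: 'f' vs 'a' => not anagrams

0


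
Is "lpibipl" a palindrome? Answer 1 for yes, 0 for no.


Input: lpibipl
Reversed: lpibipl
  Compare pos 0 ('l') with pos 6 ('l'): match
  Compare pos 1 ('p') with pos 5 ('p'): match
  Compare pos 2 ('i') with pos 4 ('i'): match
Result: palindrome

1


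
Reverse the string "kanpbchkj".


Input: kanpbchkj
Reading characters right to left:
  Position 8: 'j'
  Position 7: 'k'
  Position 6: 'h'
  Position 5: 'c'
  Position 4: 'b'
  Position 3: 'p'
  Position 2: 'n'
  Position 1: 'a'
  Position 0: 'k'
Reversed: jkhcbpnak

jkhcbpnak
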